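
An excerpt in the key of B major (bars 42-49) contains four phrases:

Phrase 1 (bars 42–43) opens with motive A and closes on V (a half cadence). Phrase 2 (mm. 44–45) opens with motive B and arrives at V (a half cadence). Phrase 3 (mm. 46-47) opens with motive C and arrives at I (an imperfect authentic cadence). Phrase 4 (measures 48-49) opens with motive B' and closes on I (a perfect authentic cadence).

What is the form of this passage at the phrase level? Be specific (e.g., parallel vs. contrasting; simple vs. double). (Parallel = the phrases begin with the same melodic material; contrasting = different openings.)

contrasting double period

Four phrases in two halves: the first half (bars 42-45) ends with a half cadence, the second (bars 46–49) with a perfect authentic cadence — a large antecedent–consequent pair, i.e. a double period.
Phrase 3 begins with different material from phrase 1, making it contrasting.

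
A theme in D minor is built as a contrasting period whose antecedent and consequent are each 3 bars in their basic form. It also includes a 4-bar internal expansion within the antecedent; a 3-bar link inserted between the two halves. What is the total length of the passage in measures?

13 measures

Basic contrasting period: 3 + 3 = 6 bars.
6 (basic form) + 4 (internal expansion) + 3 (link) = 13.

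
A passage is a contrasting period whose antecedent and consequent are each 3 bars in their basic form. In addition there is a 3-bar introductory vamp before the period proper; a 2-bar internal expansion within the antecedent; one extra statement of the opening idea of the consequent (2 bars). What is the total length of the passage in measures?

13 measures

Basic contrasting period: 3 + 3 = 6 bars.
6 (basic form) + 3 (introduction) + 2 (internal expansion) + 2 (extra statement) = 13.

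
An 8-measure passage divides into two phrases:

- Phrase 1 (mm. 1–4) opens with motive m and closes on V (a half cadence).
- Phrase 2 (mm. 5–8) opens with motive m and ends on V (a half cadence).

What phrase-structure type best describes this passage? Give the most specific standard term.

Both phrases have the same opening (m) and the same cadence (half cadence): the second is a restatement, not a consequent, so this is a repeated phrase rather than a period.

repeated phrase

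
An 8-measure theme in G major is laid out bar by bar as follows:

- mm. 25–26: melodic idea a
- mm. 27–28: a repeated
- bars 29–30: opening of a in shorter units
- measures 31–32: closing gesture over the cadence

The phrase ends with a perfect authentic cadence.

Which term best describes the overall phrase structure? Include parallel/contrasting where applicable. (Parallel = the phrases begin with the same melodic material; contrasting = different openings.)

Basic idea (mm. 25–26) + its repetition (measures 27–28) form the presentation; fragmentation and cadence (bars 29-32) form the continuation — the 8-bar whole is a sentence.

sentence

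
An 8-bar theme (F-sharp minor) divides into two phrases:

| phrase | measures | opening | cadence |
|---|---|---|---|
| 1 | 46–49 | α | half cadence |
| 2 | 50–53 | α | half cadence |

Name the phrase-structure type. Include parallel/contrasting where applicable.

repeated phrase

Both phrases have the same opening (α) and the same cadence (half cadence): the second is a restatement, not a consequent, so this is a repeated phrase rather than a period.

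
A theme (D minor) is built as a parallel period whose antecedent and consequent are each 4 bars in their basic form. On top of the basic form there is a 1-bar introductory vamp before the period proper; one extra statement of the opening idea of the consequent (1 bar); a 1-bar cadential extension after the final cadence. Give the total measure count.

Basic parallel period: 4 + 4 = 8 bars.
8 (basic form) + 1 (introduction) + 1 (extra statement) + 1 (cadential extension) = 11.

11 measures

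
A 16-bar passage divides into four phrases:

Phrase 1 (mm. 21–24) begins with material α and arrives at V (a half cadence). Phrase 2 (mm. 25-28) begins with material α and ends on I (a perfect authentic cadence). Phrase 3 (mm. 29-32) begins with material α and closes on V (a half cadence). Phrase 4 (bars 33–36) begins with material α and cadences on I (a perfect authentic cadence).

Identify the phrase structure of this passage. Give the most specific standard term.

The cadence pattern HC–PAC–HC–PAC is weak–strong twice, and phrases 3–4 restate phrases 1–2: a period heard twice, not a double period (which would end weakly at phrase 2).

repeated period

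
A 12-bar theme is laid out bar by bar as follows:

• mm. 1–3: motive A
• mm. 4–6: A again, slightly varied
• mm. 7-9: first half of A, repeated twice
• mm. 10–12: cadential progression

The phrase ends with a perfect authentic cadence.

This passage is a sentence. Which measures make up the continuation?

measures 7–12

After the presentation (measures 1-6), the continuation covers the fragmentation through the cadence: measures 7-12.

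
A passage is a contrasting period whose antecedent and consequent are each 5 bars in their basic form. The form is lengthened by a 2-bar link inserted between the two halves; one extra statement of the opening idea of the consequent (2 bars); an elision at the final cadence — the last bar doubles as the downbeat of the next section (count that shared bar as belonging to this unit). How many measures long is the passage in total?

Basic contrasting period: 5 + 5 = 10 bars.
10 (basic form) + 2 (link) + 2 (extra statement) = 14.
The elision shares a bar with the next section but does not change this unit's count.

14 measures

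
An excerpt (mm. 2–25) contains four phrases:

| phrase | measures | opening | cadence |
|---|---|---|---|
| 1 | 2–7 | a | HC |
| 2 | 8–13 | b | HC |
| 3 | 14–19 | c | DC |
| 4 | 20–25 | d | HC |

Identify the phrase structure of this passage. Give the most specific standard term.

phrase group

Phrase 4 ends with a half cadence, no stronger than phrase 2's half cadence, so the four phrases do not form a double period; nor do phrases 3–4 duplicate 1–2, so it is not a repeated period. With no phrase reaching a conclusive cadence, the passage is a phrase group.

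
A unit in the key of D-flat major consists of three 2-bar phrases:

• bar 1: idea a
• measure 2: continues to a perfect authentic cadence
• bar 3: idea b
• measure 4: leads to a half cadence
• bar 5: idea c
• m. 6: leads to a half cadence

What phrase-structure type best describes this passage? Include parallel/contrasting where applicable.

phrase group

The final phrase closes with a half cadence, which is not stronger than the preceding half cadence; the 3 phrases lack an overall antecedent–consequent design and so form a phrase group.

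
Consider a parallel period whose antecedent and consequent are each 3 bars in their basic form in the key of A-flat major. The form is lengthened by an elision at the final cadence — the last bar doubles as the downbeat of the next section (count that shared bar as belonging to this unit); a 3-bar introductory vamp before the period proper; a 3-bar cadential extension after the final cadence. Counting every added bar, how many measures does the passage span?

Basic parallel period: 3 + 3 = 6 bars.
6 (basic form) + 3 (introduction) + 3 (cadential extension) = 12.
The elision shares a bar with the next section but does not change this unit's count.

12 measures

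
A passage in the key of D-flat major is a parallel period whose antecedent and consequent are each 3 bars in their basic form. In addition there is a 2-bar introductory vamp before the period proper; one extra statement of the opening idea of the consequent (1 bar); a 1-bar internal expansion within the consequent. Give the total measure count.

Basic parallel period: 3 + 3 = 6 bars.
6 (basic form) + 2 (introduction) + 1 (extra statement) + 1 (internal expansion) = 10.

10 measures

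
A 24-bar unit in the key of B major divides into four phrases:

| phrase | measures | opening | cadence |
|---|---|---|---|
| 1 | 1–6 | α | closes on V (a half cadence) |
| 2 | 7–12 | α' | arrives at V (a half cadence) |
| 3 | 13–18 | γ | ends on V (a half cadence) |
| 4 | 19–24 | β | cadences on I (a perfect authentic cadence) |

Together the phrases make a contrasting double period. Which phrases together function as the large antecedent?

In a double period the first pair of phrases (ending half cadence) is the large antecedent and the second pair (ending perfect authentic cadence) is the large consequent; the antecedent is phrases 1 and 2.

phrases 1 and 2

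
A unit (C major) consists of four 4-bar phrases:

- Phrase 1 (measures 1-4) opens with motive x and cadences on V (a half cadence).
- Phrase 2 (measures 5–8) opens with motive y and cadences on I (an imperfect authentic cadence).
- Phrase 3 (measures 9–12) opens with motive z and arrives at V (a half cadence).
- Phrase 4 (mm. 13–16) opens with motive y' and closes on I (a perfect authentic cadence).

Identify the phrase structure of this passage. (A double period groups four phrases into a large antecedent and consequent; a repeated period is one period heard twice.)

contrasting double period

Four phrases in two halves: the first half (measures 1–8) ends with an imperfect authentic cadence, the second (mm. 9–16) with a perfect authentic cadence — a large antecedent–consequent pair, i.e. a double period.
Phrase 3 begins with different material from phrase 1, making it contrasting.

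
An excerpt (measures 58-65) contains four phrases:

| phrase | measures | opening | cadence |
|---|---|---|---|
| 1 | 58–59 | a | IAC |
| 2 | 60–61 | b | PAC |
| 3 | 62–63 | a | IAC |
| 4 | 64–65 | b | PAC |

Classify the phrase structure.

The cadence pattern IAC–PAC–IAC–PAC is weak–strong twice, and phrases 3–4 restate phrases 1–2: a period heard twice, not a double period (which would end weakly at phrase 2).

repeated period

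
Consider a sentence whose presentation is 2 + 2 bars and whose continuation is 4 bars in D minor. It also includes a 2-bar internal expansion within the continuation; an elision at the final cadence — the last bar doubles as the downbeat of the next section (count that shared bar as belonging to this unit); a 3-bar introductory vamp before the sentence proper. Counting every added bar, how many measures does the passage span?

13 measures

Basic sentence: 2 + 2 + 4 = 8 bars.
8 (basic form) + 2 (internal expansion) + 3 (introduction) = 13.
The elision shares a bar with the next section but does not change this unit's count.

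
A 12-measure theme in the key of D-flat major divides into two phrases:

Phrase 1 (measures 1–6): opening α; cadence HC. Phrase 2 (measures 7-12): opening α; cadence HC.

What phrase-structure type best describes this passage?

repeated phrase

Both phrases have the same opening (α) and the same cadence (half cadence): the second is a restatement, not a consequent, so this is a repeated phrase rather than a period.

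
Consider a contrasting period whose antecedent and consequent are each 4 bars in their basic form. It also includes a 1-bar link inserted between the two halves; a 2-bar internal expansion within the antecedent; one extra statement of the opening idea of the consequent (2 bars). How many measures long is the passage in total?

13 measures

Basic contrasting period: 4 + 4 = 8 bars.
8 (basic form) + 1 (link) + 2 (internal expansion) + 2 (extra statement) = 13.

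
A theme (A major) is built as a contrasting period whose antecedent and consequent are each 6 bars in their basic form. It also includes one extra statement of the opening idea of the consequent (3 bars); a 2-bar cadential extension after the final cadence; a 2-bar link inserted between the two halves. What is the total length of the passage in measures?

Basic contrasting period: 6 + 6 = 12 bars.
12 (basic form) + 3 (extra statement) + 2 (cadential extension) + 2 (link) = 19.

19 measures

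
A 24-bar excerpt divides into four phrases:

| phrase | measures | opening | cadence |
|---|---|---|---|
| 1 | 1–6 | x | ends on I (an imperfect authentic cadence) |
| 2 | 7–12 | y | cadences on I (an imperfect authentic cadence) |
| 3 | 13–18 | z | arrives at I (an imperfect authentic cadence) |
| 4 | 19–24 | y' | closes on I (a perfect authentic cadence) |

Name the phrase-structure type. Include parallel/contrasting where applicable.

Four phrases in two halves: the first half (mm. 1–12) ends with an imperfect authentic cadence, the second (bars 13–24) with a perfect authentic cadence — a large antecedent–consequent pair, i.e. a double period.
Phrase 3 begins with different material from phrase 1, making it contrasting.

contrasting double period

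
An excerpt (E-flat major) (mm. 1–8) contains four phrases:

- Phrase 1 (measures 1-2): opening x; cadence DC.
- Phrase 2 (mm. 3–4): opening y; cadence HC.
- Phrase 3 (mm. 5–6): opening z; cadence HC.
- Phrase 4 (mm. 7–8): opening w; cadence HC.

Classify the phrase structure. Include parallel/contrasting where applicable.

Phrase 4 ends with a half cadence, no stronger than phrase 2's half cadence, so the four phrases do not form a double period; nor do phrases 3–4 duplicate 1–2, so it is not a repeated period. With no phrase reaching a conclusive cadence, the passage is a phrase group.

phrase group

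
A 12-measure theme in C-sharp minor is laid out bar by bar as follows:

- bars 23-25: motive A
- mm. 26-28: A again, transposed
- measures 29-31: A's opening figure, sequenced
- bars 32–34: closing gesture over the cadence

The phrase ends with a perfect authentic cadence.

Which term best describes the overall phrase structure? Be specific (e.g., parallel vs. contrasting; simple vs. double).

sentence

Basic idea (measures 23–25) + its repetition (measures 26–28) form the presentation; fragmentation and cadence (mm. 29–34) form the continuation — the 12-bar whole is a sentence.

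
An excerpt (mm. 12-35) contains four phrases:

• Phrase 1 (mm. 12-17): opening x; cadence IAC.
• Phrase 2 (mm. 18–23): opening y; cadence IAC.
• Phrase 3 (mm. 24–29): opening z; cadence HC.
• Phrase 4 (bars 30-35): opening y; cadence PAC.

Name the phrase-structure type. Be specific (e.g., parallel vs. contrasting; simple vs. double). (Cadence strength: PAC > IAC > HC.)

contrasting double period

Four phrases in two halves: the first half (mm. 12–23) ends with an imperfect authentic cadence, the second (bars 24–35) with a perfect authentic cadence — a large antecedent–consequent pair, i.e. a double period.
Phrase 3 begins with different material from phrase 1, making it contrasting.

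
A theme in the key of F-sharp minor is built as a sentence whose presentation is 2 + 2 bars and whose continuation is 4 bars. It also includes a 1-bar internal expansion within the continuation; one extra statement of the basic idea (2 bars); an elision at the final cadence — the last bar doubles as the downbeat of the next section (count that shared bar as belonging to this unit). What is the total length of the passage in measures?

Basic sentence: 2 + 2 + 4 = 8 bars.
8 (basic form) + 1 (internal expansion) + 2 (extra statement) = 11.
The elision shares a bar with the next section but does not change this unit's count.

11 measures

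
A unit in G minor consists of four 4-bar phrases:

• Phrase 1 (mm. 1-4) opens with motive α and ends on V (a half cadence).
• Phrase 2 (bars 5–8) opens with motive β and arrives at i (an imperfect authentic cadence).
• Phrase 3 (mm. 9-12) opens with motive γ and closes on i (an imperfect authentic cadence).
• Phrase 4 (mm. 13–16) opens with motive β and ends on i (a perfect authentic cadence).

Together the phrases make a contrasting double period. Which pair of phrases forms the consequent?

In a double period the first pair of phrases (ending imperfect authentic cadence) is the large antecedent and the second pair (ending perfect authentic cadence) is the large consequent; the consequent is phrases 3 and 4.

phrases 3 and 4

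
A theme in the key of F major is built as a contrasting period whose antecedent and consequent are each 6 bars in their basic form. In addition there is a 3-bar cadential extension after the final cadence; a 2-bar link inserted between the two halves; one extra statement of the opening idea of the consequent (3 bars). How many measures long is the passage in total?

Basic contrasting period: 6 + 6 = 12 bars.
12 (basic form) + 3 (cadential extension) + 2 (link) + 3 (extra statement) = 20.

20 measures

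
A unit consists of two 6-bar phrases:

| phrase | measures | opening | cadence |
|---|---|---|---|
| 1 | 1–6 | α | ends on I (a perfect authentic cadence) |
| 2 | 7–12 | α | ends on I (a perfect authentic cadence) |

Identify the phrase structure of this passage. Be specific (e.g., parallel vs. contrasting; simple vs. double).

repeated phrase

Both phrases have the same opening (α) and the same cadence (perfect authentic cadence): the second is a restatement, not a consequent, so this is a repeated phrase rather than a period.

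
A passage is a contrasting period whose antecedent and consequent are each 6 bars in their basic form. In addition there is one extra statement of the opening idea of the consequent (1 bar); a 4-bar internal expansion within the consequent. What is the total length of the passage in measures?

17 measures

Basic contrasting period: 6 + 6 = 12 bars.
12 (basic form) + 1 (extra statement) + 4 (internal expansion) = 17.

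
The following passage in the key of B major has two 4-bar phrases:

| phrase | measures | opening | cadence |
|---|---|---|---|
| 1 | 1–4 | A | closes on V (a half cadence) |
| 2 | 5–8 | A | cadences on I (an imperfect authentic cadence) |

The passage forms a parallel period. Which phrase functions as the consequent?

The phrase ending with the weaker cadence (half cadence) is the antecedent; the one ending more conclusively (imperfect authentic cadence) is the consequent. The consequent is phrase 2.

phrase 2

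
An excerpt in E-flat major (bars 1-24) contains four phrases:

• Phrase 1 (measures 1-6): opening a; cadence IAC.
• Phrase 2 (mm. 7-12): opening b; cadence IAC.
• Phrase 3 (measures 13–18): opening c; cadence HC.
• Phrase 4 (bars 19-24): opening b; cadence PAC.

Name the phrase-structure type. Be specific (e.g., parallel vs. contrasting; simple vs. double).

contrasting double period

Four phrases in two halves: the first half (bars 1-12) ends with an imperfect authentic cadence, the second (mm. 13-24) with a perfect authentic cadence — a large antecedent–consequent pair, i.e. a double period.
Phrase 3 begins with different material from phrase 1, making it contrasting.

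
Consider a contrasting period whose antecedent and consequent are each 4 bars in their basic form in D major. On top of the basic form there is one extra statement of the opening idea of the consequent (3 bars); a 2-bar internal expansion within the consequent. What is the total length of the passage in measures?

13 measures

Basic contrasting period: 4 + 4 = 8 bars.
8 (basic form) + 3 (extra statement) + 2 (internal expansion) = 13.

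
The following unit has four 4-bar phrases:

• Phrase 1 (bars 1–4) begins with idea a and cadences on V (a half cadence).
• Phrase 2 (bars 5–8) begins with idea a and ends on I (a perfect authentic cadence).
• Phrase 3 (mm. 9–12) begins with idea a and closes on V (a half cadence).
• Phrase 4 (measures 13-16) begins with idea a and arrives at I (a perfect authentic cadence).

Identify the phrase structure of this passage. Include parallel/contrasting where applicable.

The cadence pattern HC–PAC–HC–PAC is weak–strong twice, and phrases 3–4 restate phrases 1–2: a period heard twice, not a double period (which would end weakly at phrase 2).

repeated period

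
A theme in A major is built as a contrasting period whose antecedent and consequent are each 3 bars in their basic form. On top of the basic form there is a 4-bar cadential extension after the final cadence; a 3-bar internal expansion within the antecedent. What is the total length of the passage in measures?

Basic contrasting period: 3 + 3 = 6 bars.
6 (basic form) + 4 (cadential extension) + 3 (internal expansion) = 13.

13 measures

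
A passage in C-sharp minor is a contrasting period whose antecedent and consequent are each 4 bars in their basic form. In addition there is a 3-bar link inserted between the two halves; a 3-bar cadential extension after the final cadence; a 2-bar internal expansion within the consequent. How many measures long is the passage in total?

16 measures

Basic contrasting period: 4 + 4 = 8 bars.
8 (basic form) + 3 (link) + 3 (cadential extension) + 2 (internal expansion) = 16.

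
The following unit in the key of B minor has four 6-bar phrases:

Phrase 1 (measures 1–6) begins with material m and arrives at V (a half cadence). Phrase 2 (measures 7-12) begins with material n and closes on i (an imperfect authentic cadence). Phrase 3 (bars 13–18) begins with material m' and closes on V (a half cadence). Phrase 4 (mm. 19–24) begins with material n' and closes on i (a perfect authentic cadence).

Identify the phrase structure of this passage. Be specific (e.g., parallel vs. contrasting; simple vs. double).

parallel double period

Four phrases in two halves: the first half (mm. 1–12) ends with an imperfect authentic cadence, the second (mm. 13–24) with a perfect authentic cadence — a large antecedent–consequent pair, i.e. a double period.
Phrase 3 begins with the same material as phrase 1, making it parallel.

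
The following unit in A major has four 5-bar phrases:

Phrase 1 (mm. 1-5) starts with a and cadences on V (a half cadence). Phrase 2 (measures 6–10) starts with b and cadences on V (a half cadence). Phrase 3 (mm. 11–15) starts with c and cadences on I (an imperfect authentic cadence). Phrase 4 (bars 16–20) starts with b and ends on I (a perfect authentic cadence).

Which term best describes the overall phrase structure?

contrasting double period

Four phrases in two halves: the first half (bars 1–10) ends with a half cadence, the second (measures 11–20) with a perfect authentic cadence — a large antecedent–consequent pair, i.e. a double period.
Phrase 3 begins with different material from phrase 1, making it contrasting.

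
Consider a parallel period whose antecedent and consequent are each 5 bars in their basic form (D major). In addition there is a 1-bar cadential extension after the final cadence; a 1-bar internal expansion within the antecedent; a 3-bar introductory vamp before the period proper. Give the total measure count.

Basic parallel period: 5 + 5 = 10 bars.
10 (basic form) + 1 (cadential extension) + 1 (internal expansion) + 3 (introduction) = 15.

15 measures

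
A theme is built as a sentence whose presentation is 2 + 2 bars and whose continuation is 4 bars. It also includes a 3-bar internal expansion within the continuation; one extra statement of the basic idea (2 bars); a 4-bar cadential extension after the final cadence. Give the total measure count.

17 measures

Basic sentence: 2 + 2 + 4 = 8 bars.
8 (basic form) + 3 (internal expansion) + 2 (extra statement) + 4 (cadential extension) = 17.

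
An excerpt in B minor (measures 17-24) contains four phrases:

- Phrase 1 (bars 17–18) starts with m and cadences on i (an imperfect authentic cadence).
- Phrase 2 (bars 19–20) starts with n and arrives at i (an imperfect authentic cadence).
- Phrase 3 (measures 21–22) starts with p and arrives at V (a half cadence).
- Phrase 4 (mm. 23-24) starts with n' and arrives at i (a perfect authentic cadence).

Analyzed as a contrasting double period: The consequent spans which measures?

measures 21–24

In a double period the four phrases pair into a large antecedent (phrases 1–2, ending imperfect authentic cadence) and a large consequent (phrases 3–4, ending perfect authentic cadence). The consequent spans mm. 21-24.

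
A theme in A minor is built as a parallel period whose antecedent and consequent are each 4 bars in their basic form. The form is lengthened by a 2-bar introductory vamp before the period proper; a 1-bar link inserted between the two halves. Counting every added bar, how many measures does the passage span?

Basic parallel period: 4 + 4 = 8 bars.
8 (basic form) + 2 (introduction) + 1 (link) = 11.

11 measures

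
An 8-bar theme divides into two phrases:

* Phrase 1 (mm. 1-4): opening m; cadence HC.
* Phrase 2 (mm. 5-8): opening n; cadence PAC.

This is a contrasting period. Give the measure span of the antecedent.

measures 1–4

The phrase ending with the weaker cadence (half cadence) is the antecedent; the one ending more conclusively (perfect authentic cadence) is the consequent. The antecedent is measures 1–4.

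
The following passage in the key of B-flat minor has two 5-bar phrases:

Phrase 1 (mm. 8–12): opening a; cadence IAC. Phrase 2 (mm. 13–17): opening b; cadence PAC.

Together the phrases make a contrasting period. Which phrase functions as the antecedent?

The phrase ending with the weaker cadence (imperfect authentic cadence) is the antecedent; the one ending more conclusively (perfect authentic cadence) is the consequent. The antecedent is phrase 1.

phrase 1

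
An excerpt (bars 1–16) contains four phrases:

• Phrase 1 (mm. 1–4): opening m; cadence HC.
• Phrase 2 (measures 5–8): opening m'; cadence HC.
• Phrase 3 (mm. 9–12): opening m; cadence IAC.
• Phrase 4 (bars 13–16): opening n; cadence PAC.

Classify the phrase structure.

parallel double period

Four phrases in two halves: the first half (mm. 1–8) ends with a half cadence, the second (mm. 9-16) with a perfect authentic cadence — a large antecedent–consequent pair, i.e. a double period.
Phrase 3 begins with the same material as phrase 1, making it parallel.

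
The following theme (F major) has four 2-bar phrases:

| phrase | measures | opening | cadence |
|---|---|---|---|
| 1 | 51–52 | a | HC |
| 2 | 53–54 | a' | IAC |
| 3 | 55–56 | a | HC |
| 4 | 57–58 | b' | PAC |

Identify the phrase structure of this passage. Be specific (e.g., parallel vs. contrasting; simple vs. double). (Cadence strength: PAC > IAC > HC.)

parallel double period

Four phrases in two halves: the first half (mm. 51–54) ends with an imperfect authentic cadence, the second (measures 55–58) with a perfect authentic cadence — a large antecedent–consequent pair, i.e. a double period.
Phrase 3 begins with the same material as phrase 1, making it parallel.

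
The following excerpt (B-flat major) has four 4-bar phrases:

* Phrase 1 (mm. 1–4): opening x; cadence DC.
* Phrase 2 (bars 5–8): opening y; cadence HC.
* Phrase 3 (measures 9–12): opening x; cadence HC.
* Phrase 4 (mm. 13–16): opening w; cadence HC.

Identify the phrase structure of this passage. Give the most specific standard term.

phrase group

Phrase 4 ends with a half cadence, no stronger than phrase 2's half cadence, so the four phrases do not form a double period; nor do phrases 3–4 duplicate 1–2, so it is not a repeated period. With no phrase reaching a conclusive cadence, the passage is a phrase group.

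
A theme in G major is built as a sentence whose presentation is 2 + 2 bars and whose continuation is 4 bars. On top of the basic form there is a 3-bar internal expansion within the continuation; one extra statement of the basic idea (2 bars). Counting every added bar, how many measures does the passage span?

13 measures

Basic sentence: 2 + 2 + 4 = 8 bars.
8 (basic form) + 3 (internal expansion) + 2 (extra statement) = 13.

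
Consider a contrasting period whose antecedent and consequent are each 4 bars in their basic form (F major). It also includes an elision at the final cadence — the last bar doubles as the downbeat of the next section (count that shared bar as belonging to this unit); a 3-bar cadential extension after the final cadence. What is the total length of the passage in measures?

Basic contrasting period: 4 + 4 = 8 bars.
8 (basic form) + 3 (cadential extension) = 11.
The elision shares a bar with the next section but does not change this unit's count.

11 measures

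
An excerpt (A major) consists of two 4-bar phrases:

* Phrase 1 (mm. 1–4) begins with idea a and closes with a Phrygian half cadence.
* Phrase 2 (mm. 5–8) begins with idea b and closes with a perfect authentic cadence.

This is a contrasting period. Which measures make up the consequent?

measures 5–8

The phrase ending with the weaker cadence (Phrygian half cadence) is the antecedent; the one ending more conclusively (perfect authentic cadence) is the consequent. The consequent is measures 5–8.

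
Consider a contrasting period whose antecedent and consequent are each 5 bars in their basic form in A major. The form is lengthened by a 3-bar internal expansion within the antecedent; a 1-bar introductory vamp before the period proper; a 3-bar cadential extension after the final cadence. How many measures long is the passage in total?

Basic contrasting period: 5 + 5 = 10 bars.
10 (basic form) + 3 (internal expansion) + 1 (introduction) + 3 (cadential extension) = 17.

17 measures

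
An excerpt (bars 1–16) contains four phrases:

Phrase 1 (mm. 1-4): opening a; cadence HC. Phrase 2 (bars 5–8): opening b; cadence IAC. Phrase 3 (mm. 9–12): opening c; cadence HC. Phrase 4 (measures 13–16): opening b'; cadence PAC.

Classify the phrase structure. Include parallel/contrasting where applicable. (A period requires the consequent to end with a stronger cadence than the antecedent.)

contrasting double period

Four phrases in two halves: the first half (mm. 1–8) ends with an imperfect authentic cadence, the second (mm. 9–16) with a perfect authentic cadence — a large antecedent–consequent pair, i.e. a double period.
Phrase 3 begins with different material from phrase 1, making it contrasting.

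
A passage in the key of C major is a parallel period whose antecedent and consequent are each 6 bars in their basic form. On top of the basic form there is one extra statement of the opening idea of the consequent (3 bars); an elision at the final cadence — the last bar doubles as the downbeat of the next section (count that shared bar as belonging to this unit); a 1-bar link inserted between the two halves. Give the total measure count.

16 measures

Basic parallel period: 6 + 6 = 12 bars.
12 (basic form) + 3 (extra statement) + 1 (link) = 16.
The elision shares a bar with the next section but does not change this unit's count.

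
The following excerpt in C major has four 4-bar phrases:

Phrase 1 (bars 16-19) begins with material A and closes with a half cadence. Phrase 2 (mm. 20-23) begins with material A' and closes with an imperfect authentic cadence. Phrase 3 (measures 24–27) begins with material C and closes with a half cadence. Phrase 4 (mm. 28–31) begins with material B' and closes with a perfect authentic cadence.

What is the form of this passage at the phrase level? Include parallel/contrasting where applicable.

contrasting double period

Four phrases in two halves: the first half (bars 16–23) ends with an imperfect authentic cadence, the second (mm. 24-31) with a perfect authentic cadence — a large antecedent–consequent pair, i.e. a double period.
Phrase 3 begins with different material from phrase 1, making it contrasting.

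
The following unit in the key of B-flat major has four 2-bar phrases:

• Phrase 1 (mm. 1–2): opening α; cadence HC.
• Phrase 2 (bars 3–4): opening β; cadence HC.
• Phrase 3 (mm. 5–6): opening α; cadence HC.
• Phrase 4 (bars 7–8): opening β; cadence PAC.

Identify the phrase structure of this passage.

Four phrases in two halves: the first half (mm. 1–4) ends with a half cadence, the second (measures 5–8) with a perfect authentic cadence — a large antecedent–consequent pair, i.e. a double period.
Phrase 3 begins with the same material as phrase 1, making it parallel.

parallel double period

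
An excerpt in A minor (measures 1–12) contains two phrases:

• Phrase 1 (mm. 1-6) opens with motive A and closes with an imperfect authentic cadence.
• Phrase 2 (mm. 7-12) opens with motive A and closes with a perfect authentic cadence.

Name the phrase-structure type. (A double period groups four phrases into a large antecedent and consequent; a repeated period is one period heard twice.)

parallel period

Phrase 1 ends with an imperfect authentic cadence (weaker) and phrase 2 with a perfect authentic cadence (stronger): antecedent + consequent = a period.
The two phrases open with the same material (A / A), so the period is parallel.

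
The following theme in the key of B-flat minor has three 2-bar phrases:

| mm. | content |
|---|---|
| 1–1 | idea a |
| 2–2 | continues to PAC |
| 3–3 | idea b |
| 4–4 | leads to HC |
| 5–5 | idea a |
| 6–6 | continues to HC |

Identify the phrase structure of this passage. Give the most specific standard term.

The final phrase closes with a half cadence, which is not stronger than the preceding half cadence; the 3 phrases lack an overall antecedent–consequent design and so form a phrase group.

phrase group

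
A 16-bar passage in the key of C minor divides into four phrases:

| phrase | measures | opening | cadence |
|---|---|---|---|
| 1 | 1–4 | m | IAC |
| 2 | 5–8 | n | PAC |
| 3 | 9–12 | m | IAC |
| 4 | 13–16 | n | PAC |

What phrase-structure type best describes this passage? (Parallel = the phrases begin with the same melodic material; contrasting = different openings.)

The cadence pattern IAC–PAC–IAC–PAC is weak–strong twice, and phrases 3–4 restate phrases 1–2: a period heard twice, not a double period (which would end weakly at phrase 2).

repeated period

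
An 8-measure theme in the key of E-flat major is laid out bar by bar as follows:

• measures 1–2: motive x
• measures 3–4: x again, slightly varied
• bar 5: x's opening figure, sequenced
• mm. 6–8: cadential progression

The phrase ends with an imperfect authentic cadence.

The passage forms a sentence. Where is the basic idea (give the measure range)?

measures 1–2

The presentation of a sentence is the basic idea (mm. 1–2) plus its repetition (measures 3–4); the basic idea is therefore mm. 1-2.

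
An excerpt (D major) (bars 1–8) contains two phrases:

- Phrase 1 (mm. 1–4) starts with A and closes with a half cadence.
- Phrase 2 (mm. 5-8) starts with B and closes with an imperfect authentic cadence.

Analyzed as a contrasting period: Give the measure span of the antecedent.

The antecedent is the phrase ending with the weaker cadence (half cadence, phrase 1) and the consequent the one ending more conclusively (imperfect authentic cadence, phrase 2); the antecedent is measures 1-4.

measures 1–4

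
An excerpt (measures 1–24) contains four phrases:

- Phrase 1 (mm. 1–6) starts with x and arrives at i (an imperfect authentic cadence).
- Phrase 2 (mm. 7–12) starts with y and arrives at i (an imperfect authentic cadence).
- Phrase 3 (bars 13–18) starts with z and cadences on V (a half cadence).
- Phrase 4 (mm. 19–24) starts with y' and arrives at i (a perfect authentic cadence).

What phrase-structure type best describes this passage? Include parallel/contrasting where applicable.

contrasting double period

Four phrases in two halves: the first half (bars 1-12) ends with an imperfect authentic cadence, the second (mm. 13–24) with a perfect authentic cadence — a large antecedent–consequent pair, i.e. a double period.
Phrase 3 begins with different material from phrase 1, making it contrasting.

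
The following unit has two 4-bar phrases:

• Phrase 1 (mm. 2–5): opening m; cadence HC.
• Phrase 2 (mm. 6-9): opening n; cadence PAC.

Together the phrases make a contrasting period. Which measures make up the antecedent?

measures 2–5

The phrase ending with the weaker cadence (half cadence) is the antecedent; the one ending more conclusively (perfect authentic cadence) is the consequent. The antecedent is measures 2–5.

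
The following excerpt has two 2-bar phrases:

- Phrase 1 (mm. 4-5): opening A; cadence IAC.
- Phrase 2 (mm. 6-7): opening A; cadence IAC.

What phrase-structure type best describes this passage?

Both phrases have the same opening (A) and the same cadence (imperfect authentic cadence): the second is a restatement, not a consequent, so this is a repeated phrase rather than a period.

repeated phrase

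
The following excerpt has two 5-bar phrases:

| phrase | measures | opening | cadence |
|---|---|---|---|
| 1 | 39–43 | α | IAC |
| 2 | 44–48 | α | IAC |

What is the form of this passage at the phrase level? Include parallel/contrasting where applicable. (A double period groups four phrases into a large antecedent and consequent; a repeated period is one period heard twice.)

repeated phrase

Both phrases have the same opening (α) and the same cadence (imperfect authentic cadence): the second is a restatement, not a consequent, so this is a repeated phrase rather than a period.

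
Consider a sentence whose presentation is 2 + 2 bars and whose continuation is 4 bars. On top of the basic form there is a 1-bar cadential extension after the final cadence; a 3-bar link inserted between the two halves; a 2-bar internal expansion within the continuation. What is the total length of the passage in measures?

Basic sentence: 2 + 2 + 4 = 8 bars.
8 (basic form) + 1 (cadential extension) + 3 (link) + 2 (internal expansion) = 14.

14 measures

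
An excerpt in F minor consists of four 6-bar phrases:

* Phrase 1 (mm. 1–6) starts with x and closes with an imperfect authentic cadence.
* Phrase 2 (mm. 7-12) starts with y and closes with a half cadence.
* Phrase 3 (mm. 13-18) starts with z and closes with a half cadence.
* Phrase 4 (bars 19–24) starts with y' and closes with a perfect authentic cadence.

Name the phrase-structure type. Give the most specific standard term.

Four phrases in two halves: the first half (mm. 1-12) ends with a half cadence, the second (measures 13-24) with a perfect authentic cadence — a large antecedent–consequent pair, i.e. a double period.
Phrase 3 begins with different material from phrase 1, making it contrasting.

contrasting double period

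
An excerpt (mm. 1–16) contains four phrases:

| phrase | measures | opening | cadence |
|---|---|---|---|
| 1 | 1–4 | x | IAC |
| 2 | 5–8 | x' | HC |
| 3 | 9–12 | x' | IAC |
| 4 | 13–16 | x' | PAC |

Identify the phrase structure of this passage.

parallel double period

Four phrases in two halves: the first half (mm. 1–8) ends with a half cadence, the second (bars 9-16) with a perfect authentic cadence — a large antecedent–consequent pair, i.e. a double period.
Phrase 3 begins with the same material as phrase 1, making it parallel.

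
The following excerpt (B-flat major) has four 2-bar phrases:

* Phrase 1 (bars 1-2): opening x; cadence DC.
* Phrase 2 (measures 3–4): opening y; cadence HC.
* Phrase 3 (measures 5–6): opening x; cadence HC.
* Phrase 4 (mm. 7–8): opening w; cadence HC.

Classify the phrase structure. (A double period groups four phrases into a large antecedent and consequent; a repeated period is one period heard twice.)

phrase group

Phrase 4 ends with a half cadence, no stronger than phrase 2's half cadence, so the four phrases do not form a double period; nor do phrases 3–4 duplicate 1–2, so it is not a repeated period. With no phrase reaching a conclusive cadence, the passage is a phrase group.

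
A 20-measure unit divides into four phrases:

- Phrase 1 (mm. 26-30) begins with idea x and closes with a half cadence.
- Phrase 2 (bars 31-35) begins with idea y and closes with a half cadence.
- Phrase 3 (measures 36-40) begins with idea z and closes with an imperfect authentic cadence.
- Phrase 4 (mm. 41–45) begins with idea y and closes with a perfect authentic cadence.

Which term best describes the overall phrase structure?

Four phrases in two halves: the first half (measures 26-35) ends with a half cadence, the second (mm. 36-45) with a perfect authentic cadence — a large antecedent–consequent pair, i.e. a double period.
Phrase 3 begins with different material from phrase 1, making it contrasting.

contrasting double period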